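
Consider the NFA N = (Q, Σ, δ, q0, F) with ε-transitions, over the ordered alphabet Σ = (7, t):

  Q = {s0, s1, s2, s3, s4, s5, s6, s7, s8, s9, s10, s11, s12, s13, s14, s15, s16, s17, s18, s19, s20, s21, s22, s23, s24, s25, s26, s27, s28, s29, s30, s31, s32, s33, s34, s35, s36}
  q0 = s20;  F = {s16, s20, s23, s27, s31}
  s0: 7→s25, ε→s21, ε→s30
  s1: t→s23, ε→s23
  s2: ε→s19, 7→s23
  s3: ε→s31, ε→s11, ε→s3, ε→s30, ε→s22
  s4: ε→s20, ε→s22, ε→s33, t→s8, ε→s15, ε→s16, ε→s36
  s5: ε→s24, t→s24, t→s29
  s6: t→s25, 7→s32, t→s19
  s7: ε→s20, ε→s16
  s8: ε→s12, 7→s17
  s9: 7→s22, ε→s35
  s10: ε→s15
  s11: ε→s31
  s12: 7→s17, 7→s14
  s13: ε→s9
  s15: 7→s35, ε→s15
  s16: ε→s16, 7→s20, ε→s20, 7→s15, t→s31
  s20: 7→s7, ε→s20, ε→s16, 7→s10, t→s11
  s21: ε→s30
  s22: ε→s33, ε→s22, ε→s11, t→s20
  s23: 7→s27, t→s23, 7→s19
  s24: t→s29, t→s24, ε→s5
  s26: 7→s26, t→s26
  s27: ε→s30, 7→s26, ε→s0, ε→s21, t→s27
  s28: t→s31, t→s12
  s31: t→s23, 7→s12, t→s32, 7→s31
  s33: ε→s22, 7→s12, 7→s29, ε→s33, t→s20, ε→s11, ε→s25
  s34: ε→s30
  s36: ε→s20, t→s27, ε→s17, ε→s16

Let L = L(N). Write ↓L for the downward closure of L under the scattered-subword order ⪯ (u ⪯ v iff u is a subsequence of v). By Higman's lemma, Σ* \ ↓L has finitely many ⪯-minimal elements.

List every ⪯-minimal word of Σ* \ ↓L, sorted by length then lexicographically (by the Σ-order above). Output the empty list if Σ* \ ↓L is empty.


min(Σ*\↓L) = [tt77].

|Q|=37, |F|=5, |δ|=84 (44 ε).
min D↑ (5 st, q0=0, F={4}): 0:7→0,t→1 1:7→1,t→2 2:7→3,t→2 3:7→4,t→3 4:7→4,t→4 (ε-aug+det+¬).
'tt77': N↓-sim [20, 14, 9, 7, 2] end={s25,s26} rej; 4/4 deletions ∈↓L.
1 minimals (antichain).


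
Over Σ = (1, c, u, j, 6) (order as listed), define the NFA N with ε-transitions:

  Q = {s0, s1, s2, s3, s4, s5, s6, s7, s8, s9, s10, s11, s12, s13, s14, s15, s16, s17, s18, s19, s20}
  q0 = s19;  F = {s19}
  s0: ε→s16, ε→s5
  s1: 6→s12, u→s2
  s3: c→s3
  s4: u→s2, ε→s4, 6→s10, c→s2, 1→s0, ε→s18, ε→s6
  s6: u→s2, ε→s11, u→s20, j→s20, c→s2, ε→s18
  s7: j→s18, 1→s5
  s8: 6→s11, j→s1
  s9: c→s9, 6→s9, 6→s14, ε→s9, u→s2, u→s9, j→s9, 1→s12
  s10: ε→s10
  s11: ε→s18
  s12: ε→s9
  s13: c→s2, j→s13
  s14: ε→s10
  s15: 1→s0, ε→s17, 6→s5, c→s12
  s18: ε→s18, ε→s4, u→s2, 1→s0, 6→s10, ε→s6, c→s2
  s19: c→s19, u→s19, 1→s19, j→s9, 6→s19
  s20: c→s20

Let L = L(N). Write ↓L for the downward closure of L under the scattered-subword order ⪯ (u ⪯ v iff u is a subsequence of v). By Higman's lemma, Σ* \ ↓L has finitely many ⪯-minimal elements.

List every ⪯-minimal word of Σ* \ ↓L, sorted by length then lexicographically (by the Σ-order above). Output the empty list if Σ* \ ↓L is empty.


min(Σ*\↓L) = [j].

|Q|=21, |F|=1, |δ|=53 (16 ε).
min D↑ (2 st, q0=0, F={1}): 0:1→0,c→0,u→0,j→1,6→0 1:1→1,c→1,u→1,j→1,6→1 [Hopcroft].
'j': N↓-sim [6, 5] end={s10,s12,s14,s2,s9} ∉↓L; 1/1 del acc.
1 obstructions.


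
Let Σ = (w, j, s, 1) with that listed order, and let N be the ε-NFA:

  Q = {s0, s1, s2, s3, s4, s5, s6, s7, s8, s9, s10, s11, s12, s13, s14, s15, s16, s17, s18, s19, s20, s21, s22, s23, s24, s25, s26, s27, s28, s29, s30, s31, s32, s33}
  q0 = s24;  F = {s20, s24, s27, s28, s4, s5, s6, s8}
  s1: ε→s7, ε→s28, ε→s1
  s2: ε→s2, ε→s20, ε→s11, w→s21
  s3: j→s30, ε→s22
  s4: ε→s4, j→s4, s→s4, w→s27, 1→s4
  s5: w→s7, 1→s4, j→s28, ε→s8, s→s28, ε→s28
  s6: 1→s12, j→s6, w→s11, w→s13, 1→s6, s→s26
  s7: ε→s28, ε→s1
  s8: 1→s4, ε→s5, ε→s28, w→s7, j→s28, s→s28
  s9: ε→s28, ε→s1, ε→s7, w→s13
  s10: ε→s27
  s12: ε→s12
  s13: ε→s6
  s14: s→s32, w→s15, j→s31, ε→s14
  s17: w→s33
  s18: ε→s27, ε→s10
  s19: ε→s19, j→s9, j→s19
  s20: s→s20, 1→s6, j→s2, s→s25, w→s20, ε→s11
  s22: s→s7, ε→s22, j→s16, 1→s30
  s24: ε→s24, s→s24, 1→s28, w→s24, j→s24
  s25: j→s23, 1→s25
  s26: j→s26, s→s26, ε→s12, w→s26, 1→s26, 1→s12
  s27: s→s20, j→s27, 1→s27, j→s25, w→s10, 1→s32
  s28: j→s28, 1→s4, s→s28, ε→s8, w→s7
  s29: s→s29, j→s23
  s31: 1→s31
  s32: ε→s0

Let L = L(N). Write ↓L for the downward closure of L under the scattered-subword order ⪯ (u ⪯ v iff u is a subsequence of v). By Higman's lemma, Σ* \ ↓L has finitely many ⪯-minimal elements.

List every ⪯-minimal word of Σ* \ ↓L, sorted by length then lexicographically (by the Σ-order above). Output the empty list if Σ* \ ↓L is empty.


|Q|=34, |F|=8, |δ|=89 (30 ε).
min D↑ (7 st, q0=0, F={6}): 0:w→0,j→0,s→0,1→1 1:w→1,j→1,s→1,1→2 2:w→3,j→2,s→2,1→2 3:w→3,j→3,s→4,1→3 4:w→4,j→4,s→4,1→5 5:w→5,j→5,s→6,1→5 6:w→6,j→6,s→6,1→6.
'11ws1s': |S_i|=[21, 20, 15, 14, 10, 7, 2] end={s12,s26} ∉↓L; 6/6 single-dels accept.
1 minimals (antichain).

Antichain: [11ws1s].


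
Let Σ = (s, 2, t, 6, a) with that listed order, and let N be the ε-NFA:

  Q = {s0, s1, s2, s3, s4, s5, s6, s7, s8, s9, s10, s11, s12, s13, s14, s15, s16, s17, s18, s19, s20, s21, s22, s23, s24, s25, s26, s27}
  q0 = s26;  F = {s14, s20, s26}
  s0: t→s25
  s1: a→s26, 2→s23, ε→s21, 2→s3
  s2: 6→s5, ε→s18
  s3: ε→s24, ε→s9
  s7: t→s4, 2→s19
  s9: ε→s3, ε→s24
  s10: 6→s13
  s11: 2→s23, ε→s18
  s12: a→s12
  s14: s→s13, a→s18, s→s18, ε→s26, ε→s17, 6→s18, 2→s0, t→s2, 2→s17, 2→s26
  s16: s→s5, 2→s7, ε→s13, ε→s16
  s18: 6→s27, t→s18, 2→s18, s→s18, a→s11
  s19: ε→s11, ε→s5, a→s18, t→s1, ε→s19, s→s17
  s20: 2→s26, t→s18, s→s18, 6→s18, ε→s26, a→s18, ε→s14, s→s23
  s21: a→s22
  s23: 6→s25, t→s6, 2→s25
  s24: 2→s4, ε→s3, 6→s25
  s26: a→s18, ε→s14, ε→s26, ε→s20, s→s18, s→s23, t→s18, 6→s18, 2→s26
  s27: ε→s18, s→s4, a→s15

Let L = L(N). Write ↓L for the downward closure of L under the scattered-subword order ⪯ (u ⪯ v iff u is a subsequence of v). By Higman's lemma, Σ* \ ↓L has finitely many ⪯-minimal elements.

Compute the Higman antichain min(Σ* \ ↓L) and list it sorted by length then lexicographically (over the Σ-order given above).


|Q|=28, |F|=3, |δ|=69 (21 ε).
min D↑ (2 st, q0=0, F={1}): 0:s→1,2→0,t→1,6→1,a→1 1:s→1,2→1,t→1,6→1,a→1.
's': run [16, 9] end={s11,s13,s15,s18,s23,s25,s27,s4,s6} — reject; 1/1 single-dels accept.
't': |S_i|=[16, 10] end={s11,s15,s18,s2,s23,s25,s27,s4,s5,s6} — reject; 1/1 del acc.
'6': |S_i|=[16, 9] end={s11,s15,s18,s23,s25,s27,s4,s5,s6} ∉↓L; 1/1 single-dels accept.
'a': |S_i|=[16, 8] end={s11,s15,s18,s23,s25,s27,s4,s6} — reject; 1/1 del acc.
4 minimals (antichain).

Antichain: [s, t, 6, a].


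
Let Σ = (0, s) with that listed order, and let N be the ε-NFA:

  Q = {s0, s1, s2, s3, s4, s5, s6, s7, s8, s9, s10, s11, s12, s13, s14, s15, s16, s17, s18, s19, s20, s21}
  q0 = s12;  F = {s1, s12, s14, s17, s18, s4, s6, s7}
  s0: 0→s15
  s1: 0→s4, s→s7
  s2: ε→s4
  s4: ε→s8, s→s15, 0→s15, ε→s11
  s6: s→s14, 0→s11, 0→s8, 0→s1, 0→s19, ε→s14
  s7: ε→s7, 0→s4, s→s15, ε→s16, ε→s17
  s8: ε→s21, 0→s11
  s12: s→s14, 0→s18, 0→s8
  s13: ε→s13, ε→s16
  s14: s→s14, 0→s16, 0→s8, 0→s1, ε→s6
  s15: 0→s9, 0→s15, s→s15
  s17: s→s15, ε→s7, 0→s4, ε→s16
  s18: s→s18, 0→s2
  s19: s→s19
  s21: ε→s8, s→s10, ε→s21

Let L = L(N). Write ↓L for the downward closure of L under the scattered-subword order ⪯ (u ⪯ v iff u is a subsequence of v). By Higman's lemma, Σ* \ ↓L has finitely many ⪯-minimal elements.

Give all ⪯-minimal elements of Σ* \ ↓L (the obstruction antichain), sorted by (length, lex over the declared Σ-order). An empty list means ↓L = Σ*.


|Q|=22, |F|=8, |δ|=44 (15 ε).
min D↑ (7 st, q0=0, F={5}): 0:0→1,s→2 1:0→3,s→1 2:0→4,s→2 3:0→5,s→5 4:0→3,s→6 5:0→5,s→5 6:0→3,s→5.
'000': N↓-sim [17, 14, 8, 3] end={s11,s15,s9} rej; 3/3 single-dels accept.
'00s': N↓-sim [17, 14, 8, 3] end={s10,s15,s9} ∉↓L; 3/3 del acc.
's0ss': run [17, 16, 13, 11, 4] end={s10,s15,s19,s9} ∉↓L; 4/4 del acc.
3 obstructions.

Antichain: [000, 00s, s0ss].


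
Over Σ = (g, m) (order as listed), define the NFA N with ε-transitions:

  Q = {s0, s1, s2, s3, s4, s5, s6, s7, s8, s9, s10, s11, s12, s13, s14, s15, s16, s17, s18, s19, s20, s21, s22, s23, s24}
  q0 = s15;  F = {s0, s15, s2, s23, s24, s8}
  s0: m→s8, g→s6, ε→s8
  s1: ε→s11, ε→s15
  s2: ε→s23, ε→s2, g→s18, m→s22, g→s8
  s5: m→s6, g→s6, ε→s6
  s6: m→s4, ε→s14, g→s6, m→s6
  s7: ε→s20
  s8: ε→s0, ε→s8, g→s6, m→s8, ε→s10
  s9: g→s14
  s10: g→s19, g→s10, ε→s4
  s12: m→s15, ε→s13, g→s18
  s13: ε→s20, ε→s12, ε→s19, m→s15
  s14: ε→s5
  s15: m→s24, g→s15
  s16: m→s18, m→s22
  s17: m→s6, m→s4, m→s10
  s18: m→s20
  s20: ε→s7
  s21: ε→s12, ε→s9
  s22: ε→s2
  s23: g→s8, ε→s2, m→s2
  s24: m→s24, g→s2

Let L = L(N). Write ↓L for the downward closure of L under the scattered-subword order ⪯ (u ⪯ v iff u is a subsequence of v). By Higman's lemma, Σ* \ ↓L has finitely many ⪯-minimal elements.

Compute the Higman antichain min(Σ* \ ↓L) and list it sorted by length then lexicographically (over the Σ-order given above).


|Q|=25, |F|=6, |δ|=52 (22 ε).
min D↑ (5 st, q0=0, F={4}): 0:g→0,m→1 1:g→2,m→1 2:g→3,m→2 3:g→4,m→3 4:g→4,m→4 (ε-aug+det+¬).
'mggg': |S_i|=[16, 15, 14, 11, 6] end={s10,s14,s19,s4,s5,s6} — reject; 4/4 single-dels accept.
1 obstructions.

Antichain: [mggg].


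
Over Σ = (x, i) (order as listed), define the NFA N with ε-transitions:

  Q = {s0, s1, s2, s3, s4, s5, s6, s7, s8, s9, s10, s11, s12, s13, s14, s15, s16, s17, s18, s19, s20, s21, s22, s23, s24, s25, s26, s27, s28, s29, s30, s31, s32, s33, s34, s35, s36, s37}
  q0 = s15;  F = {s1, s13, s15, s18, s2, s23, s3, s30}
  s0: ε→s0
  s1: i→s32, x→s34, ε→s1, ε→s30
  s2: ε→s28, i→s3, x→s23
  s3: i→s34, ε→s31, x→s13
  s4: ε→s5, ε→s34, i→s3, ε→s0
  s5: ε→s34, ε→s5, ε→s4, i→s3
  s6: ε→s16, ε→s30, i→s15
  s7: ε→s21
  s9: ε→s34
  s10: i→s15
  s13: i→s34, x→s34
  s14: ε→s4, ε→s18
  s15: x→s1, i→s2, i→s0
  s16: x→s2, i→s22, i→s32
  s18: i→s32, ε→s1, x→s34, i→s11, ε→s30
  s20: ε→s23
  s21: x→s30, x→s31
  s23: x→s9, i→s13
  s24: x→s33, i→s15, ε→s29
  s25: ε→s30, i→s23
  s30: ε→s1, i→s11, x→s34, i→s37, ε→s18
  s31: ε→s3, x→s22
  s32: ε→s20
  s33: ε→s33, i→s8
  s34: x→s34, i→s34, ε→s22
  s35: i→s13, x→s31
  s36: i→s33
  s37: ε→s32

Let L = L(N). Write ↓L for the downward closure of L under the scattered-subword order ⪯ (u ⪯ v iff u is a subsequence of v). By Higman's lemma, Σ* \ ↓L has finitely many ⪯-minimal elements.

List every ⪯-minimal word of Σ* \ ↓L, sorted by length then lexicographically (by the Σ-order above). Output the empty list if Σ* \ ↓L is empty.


Antichain: [xx, iii].

|Q|=38, |F|=8, |δ|=67 (29 ε).
min D↑ (7 st, q0=0, F={3}): 0:x→1,i→2 1:x→3,i→4 2:x→4,i→5 3:x→3,i→3 4:x→3,i→6 5:x→6,i→3 6:x→3,i→3.
'xx': N↓-sim [18, 12, 3] end={s22,s34,s9} rej; 2/2 deletions ∈↓L.
'iii': N↓-sim [18, 14, 5, 2] end={s22,s34} rej; 3/3 single-dels accept.
2 minimals (antichain).


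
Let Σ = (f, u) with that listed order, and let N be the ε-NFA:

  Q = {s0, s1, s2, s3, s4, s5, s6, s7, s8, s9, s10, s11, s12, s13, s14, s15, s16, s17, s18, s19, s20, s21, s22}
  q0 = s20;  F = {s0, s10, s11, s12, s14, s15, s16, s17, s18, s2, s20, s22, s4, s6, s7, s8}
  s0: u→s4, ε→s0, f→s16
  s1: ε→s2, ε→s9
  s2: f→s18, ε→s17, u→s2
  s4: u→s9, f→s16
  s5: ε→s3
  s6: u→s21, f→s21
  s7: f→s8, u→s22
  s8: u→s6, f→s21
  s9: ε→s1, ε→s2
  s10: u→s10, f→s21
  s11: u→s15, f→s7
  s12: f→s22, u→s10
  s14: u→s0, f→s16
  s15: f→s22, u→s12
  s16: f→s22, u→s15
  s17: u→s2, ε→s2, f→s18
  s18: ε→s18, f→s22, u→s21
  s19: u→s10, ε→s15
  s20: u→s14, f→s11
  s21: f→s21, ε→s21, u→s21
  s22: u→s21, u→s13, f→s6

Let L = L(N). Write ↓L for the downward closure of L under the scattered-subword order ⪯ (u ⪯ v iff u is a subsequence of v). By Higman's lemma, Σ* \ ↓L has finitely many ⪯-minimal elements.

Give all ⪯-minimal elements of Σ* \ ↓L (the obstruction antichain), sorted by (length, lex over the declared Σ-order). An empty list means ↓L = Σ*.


|Q|=23, |F|=16, |δ|=47 (11 ε).
min D↑ (16 st, q0=0, F={11}): 0:f→1,u→2 1:f→3,u→4 2:f→5,u→6 3:f→7,u→8 4:f→8,u→9 5:f→8,u→4 6:f→5,u→10 7:f→11,u→12 8:f→12,u→11 9:f→8,u→13 10:f→5,u→14 11:f→11,u→11 12:f→11,u→11 13:f→11,u→13 14:f→15,u→14 15:f→8,u→11.
'ffff': |S_i|=[20, 12, 6, 3, 1] end={s21} rej; 4/4 deletions ∈↓L.
'ffuu': run [20, 12, 6, 4, 2] end={s13,s21} — reject; 4/4 single-dels accept.
'fufu': run [20, 12, 7, 4, 2] end={s13,s21} — reject; 4/4 del acc.
'uffu': run [20, 16, 9, 4, 2] end={s13,s21} ∉↓L; 4/4 del acc.
'fuuuf': N↓-sim [20, 12, 7, 6, 3, 1] end={s21} — reject; 5/5 single-dels accept.
'uuuufu': |S_i|=[20, 16, 15, 14, 12, 5, 2] end={s13,s21} — reject; 6/6 single-dels accept.
6 minimals (antichain).

min(Σ*\↓L) = [ffff, ffuu, fufu, uffu, fuuuf, uuuufu].


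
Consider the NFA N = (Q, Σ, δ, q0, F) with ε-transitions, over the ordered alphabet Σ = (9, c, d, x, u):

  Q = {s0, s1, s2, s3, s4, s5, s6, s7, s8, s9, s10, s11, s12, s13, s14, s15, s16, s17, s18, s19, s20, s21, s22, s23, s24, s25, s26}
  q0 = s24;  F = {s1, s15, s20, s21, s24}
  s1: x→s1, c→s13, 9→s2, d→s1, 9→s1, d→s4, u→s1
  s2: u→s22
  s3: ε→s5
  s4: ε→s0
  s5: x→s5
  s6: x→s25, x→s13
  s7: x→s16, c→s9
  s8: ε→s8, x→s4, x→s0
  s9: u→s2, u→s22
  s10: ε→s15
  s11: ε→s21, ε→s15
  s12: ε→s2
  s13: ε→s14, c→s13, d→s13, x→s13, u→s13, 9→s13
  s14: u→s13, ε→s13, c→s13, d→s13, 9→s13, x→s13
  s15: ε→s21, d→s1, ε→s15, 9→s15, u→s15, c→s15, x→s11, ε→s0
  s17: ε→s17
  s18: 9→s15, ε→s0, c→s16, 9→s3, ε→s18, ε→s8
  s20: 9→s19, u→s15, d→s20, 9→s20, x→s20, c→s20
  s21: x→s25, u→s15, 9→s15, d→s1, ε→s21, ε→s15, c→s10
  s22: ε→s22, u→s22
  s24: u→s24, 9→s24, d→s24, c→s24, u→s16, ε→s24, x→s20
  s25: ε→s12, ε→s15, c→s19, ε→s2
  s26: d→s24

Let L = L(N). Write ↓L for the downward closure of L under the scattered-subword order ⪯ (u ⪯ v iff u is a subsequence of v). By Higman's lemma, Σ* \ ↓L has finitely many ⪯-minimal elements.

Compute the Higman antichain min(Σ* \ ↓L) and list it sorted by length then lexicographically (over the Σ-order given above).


min(Σ*\↓L) = [xudc].

|Q|=27, |F|=5, |δ|=78 (23 ε).
min D↑ (5 st, q0=0, F={4}): 0:9→0,c→0,d→0,x→1,u→0 1:9→1,c→1,d→1,x→1,u→2 2:9→2,c→2,d→3,x→2,u→2 3:9→3,c→4,d→3,x→3,u→3 4:9→4,c→4,d→4,x→4,u→4 (ε-aug+det+¬).
'xudc': N↓-sim [17, 15, 14, 7, 2] end={s13,s14} ∉↓L; 4/4 single-dels accept.
1 words, ⪯-incomp.


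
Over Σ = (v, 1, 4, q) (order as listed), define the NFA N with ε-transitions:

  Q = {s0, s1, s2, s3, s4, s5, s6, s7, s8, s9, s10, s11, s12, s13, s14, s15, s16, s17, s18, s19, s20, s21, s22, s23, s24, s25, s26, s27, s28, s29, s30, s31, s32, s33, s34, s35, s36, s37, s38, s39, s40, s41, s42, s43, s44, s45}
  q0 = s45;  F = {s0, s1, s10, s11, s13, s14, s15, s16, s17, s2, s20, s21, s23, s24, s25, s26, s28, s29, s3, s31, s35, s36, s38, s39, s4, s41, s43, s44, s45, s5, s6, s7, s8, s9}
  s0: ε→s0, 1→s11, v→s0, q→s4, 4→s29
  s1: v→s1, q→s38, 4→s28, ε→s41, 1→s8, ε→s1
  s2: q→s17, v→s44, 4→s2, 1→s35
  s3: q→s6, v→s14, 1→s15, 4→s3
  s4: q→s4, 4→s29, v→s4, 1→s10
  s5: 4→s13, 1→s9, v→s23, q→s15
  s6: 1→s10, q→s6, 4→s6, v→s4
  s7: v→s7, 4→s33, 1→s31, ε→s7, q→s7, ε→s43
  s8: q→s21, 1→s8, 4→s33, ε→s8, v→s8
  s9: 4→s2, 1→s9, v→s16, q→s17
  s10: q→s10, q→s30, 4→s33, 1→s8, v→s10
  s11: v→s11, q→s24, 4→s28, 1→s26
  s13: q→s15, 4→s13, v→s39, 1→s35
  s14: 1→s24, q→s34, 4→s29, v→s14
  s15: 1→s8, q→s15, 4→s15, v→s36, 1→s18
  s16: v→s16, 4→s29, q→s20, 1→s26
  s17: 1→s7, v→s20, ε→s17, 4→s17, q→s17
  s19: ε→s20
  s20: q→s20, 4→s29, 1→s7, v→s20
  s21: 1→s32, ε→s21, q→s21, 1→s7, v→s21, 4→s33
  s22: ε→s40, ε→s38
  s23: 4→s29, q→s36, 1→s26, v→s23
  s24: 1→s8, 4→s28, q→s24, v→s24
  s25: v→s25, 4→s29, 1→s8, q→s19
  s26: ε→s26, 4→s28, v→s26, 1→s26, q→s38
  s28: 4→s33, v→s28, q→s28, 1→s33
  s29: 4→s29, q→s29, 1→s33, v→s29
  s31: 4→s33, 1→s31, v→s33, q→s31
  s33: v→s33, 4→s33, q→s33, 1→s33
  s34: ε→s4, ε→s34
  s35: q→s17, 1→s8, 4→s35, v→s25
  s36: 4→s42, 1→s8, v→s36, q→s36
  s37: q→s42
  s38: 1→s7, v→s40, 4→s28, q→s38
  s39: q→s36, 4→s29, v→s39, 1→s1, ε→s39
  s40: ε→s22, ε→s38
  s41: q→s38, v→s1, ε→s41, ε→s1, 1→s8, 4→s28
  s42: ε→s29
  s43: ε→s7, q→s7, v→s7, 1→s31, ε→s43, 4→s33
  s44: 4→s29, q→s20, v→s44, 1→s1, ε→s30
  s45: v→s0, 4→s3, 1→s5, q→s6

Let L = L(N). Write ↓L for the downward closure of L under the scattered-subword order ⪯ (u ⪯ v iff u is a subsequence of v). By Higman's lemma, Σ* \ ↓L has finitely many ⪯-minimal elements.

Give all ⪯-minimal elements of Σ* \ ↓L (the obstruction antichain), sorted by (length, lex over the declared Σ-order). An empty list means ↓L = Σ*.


A = [v41, q14, v144, 4114, 11q11v].

|Q|=46, |F|=34, |δ|=167 (23 ε).
min D↑ (33 st, q0=0, F={17}): 0:v→1,1→2,4→3,q→4 1:v→1,1→5,4→6,q→7 2:v→8,1→9,4→10,q→11 3:v→12,1→11,4→3,q→4 4:v→7,1→13,4→4,q→4 5:v→5,1→14,4→15,q→16 6:v→6,1→17,4→6,q→6 7:v→7,1→13,4→6,q→7 8:v→8,1→14,4→6,q→18 9:v→19,1→9,4→20,q→21 10:v→22,1→23,4→10,q→11 11:v→18,1→24,4→11,q→11 12:v→12,1→16,4→6,q→7 13:v→13,1→24,4→17,q→13 14:v→14,1→14,4→15,q→25 15:v→15,1→17,4→17,q→15 16:v→16,1→24,4→15,q→16 17:v→17,1→17,4→17,q→17 18:v→18,1→24,4→6,q→18 19:v→19,1→14,4→6,q→26 20:v→27,1→23,4→20,q→21 21:v→26,1→28,4→21,q→21 22:v→22,1→29,4→6,q→18 23:v→30,1→24,4→23,q→21 24:v→24,1→24,4→17,q→31 25:v→25,1→28,4→15,q→25 26:v→26,1→28,4→6,q→26 27:v→27,1→29,4→6,q→26 28:v→28,1→32,4→17,q→28 29:v→29,1→24,4→15,q→25 30:v→30,1→24,4→6,q→26 31:v→31,1→28,4→17,q→31 32:v→17,1→32,4→17,q→32.
'v41': N↓-sim [43, 32, 4, 1] end={s33} — reject; 3/3 deletions ∈↓L.
'q14': N↓-sim [43, 25, 10, 1] end={s33} ∉↓L; 3/3 del acc.
'v144': N↓-sim [43, 32, 18, 2, 1] end={s33} ∉↓L; 4/4 single-dels accept.
'4114': |S_i|=[43, 35, 26, 8, 1] end={s33} — reject; 4/4 deletions ∈↓L.
'11q11v': |S_i|=[43, 36, 26, 14, 5, 2, 1] end={s33} ∉↓L; 6/6 deletions ∈↓L.
5 minimals (antichain).


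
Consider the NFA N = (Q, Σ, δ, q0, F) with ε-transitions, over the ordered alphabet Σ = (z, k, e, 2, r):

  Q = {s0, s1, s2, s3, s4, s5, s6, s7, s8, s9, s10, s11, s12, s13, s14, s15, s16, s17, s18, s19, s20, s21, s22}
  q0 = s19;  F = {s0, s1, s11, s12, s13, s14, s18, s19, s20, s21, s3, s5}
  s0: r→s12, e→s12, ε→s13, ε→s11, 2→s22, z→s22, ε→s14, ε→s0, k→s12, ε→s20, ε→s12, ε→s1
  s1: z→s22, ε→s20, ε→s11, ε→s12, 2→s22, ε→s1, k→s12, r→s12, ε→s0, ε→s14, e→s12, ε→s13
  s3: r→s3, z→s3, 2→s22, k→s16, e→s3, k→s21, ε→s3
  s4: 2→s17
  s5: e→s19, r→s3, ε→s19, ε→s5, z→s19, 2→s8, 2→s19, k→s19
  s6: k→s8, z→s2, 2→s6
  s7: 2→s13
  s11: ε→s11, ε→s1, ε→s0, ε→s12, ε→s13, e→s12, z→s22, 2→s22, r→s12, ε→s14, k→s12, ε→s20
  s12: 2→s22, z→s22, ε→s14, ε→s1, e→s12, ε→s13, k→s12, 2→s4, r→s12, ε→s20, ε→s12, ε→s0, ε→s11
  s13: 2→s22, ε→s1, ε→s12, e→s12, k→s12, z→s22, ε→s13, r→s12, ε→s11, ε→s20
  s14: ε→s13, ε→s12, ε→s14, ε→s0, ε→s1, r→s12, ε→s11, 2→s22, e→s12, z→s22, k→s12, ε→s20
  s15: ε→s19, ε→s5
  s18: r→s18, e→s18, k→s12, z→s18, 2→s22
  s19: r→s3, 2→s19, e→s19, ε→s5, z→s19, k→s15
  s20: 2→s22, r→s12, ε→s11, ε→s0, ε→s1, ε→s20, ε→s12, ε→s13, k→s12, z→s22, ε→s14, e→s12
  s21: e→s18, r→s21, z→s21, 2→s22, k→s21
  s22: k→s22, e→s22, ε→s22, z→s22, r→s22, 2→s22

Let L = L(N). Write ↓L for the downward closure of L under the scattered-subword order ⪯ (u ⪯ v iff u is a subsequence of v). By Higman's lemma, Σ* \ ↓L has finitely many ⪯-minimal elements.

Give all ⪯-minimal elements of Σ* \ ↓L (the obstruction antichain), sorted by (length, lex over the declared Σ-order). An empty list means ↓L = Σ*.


|Q|=23, |F|=12, |δ|=127 (54 ε).
min D↑ (6 st, q0=0, F={3}): 0:z→0,k→0,e→0,2→0,r→1 1:z→1,k→2,e→1,2→3,r→1 2:z→2,k→2,e→4,2→3,r→2 3:z→3,k→3,e→3,2→3,r→3 4:z→4,k→5,e→4,2→3,r→4 5:z→3,k→5,e→5,2→3,r→5 (ε-aug+det+¬).
'r2': |S_i|=[18, 14, 3] end={s17,s22,s4} rej; 2/2 del acc.
'rkekz': run [18, 14, 13, 11, 10, 1] end={s22} — reject; 5/5 deletions ∈↓L.
2 minimals (antichain).

Antichain: [r2, rkekz].


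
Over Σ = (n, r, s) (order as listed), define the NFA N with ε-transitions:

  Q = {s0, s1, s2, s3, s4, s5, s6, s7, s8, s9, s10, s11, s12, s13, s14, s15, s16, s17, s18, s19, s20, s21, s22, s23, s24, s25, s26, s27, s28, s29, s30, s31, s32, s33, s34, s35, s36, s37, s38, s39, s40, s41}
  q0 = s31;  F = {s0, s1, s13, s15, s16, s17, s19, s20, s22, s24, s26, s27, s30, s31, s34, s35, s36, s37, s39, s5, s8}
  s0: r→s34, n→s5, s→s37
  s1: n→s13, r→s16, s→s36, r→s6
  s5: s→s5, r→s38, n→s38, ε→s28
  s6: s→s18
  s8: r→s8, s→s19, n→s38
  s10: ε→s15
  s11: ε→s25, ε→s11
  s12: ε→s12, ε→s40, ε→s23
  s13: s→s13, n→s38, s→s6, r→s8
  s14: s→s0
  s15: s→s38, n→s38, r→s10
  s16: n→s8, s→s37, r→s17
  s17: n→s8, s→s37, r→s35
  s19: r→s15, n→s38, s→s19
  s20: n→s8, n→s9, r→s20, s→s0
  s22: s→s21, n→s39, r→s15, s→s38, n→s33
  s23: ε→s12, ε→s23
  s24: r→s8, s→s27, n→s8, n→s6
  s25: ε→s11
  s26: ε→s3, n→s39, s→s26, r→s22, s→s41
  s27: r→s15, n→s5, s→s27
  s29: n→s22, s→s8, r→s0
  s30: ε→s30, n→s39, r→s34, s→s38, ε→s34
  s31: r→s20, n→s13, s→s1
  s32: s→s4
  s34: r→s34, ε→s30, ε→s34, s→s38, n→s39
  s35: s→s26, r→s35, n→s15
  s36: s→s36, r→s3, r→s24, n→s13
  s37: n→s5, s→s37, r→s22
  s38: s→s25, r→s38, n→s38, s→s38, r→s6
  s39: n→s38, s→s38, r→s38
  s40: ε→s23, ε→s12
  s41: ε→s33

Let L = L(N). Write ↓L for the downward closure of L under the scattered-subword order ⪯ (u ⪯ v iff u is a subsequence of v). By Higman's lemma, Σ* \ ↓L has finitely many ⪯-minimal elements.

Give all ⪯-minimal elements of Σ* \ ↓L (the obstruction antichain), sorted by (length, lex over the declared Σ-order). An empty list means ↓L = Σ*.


|Q|=42, |F|=21, |δ|=100 (18 ε).
min D↑ (21 st, q0=0, F={4}): 0:n→1,r→2,s→3 1:n→4,r→5,s→1 2:n→5,r→2,s→6 3:n→1,r→7,s→8 4:n→4,r→4,s→4 5:n→4,r→5,s→9 6:n→10,r→11,s→12 7:n→5,r→13,s→12 8:n→1,r→14,s→8 9:n→4,r→15,s→9 10:n→4,r→4,s→10 11:n→16,r→11,s→4 12:n→10,r→17,s→12 13:n→5,r→18,s→12 14:n→5,r→5,s→19 15:n→4,r→15,s→4 16:n→4,r→4,s→4 17:n→16,r→15,s→4 18:n→15,r→18,s→20 19:n→10,r→15,s→19 20:n→16,r→17,s→20.
'nn': N↓-sim [33, 15, 5] end={s11,s18,s25,s38,s6} — reject; 2/2 single-dels accept.
'rsnr': N↓-sim [33, 29, 22, 9, 5] end={s11,s18,s25,s38,s6} ∉↓L; 4/4 deletions ∈↓L.
'rsrs': |S_i|=[33, 29, 22, 13, 6] end={s11,s18,s21,s25,s38,s6} ∉↓L; 4/4 deletions ∈↓L.
'ssrrn': |S_i|=[33, 30, 23, 18, 9, 5] end={s11,s18,s25,s38,s6} — reject; 5/5 del acc.
'srrrns': N↓-sim [33, 30, 26, 23, 19, 9, 5] end={s11,s18,s25,s38,s6} rej; 6/6 single-dels accept.
5 obstructions.

A = [nn, rsnr, rsrs, ssrrn, srrrns].


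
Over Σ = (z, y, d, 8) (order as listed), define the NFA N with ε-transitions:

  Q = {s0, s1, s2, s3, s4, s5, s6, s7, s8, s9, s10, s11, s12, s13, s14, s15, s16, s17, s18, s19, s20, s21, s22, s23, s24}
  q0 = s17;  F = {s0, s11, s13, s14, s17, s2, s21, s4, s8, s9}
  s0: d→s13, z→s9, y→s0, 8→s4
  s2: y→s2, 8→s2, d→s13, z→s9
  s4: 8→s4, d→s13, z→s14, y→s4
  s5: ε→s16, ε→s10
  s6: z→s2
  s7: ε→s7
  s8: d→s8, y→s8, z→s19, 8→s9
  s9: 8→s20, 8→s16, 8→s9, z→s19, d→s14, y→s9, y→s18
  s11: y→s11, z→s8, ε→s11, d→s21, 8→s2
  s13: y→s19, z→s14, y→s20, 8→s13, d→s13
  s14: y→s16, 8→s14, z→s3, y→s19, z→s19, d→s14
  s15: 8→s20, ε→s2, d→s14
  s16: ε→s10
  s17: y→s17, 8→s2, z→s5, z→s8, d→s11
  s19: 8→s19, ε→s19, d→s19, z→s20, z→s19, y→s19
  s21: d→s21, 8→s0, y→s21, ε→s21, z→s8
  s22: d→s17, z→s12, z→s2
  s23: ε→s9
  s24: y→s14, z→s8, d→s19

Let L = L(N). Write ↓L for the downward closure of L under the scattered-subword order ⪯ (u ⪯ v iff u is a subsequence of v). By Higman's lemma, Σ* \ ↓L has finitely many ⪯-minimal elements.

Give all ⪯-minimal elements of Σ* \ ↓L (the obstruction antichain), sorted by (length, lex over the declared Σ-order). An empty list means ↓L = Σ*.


A = [zz, 8dy, dd88zy].

|Q|=25, |F|=10, |δ|=70 (9 ε).
min D↑ (11 st, q0=0, F={4}): 0:z→1,y→0,d→2,8→3 1:z→4,y→1,d→1,8→5 2:z→1,y→2,d→6,8→3 3:z→5,y→3,d→7,8→3 4:z→4,y→4,d→4,8→4 5:z→4,y→5,d→8,8→5 6:z→1,y→6,d→6,8→9 7:z→8,y→4,d→7,8→7 8:z→4,y→4,d→8,8→8 9:z→5,y→9,d→7,8→10 10:z→8,y→10,d→7,8→10.
'zz': |S_i|=[17, 10, 3] end={s19,s20,s3} — reject; 2/2 deletions ∈↓L.
'8dy': |S_i|=[17, 12, 7, 4] end={s10,s16,s19,s20} ∉↓L; 3/3 deletions ∈↓L.
'dd88zy': N↓-sim [17, 15, 13, 11, 10, 6, 4] end={s10,s16,s19,s20} ∉↓L; 6/6 deletions ∈↓L.
3 words, ⪯-incomp.


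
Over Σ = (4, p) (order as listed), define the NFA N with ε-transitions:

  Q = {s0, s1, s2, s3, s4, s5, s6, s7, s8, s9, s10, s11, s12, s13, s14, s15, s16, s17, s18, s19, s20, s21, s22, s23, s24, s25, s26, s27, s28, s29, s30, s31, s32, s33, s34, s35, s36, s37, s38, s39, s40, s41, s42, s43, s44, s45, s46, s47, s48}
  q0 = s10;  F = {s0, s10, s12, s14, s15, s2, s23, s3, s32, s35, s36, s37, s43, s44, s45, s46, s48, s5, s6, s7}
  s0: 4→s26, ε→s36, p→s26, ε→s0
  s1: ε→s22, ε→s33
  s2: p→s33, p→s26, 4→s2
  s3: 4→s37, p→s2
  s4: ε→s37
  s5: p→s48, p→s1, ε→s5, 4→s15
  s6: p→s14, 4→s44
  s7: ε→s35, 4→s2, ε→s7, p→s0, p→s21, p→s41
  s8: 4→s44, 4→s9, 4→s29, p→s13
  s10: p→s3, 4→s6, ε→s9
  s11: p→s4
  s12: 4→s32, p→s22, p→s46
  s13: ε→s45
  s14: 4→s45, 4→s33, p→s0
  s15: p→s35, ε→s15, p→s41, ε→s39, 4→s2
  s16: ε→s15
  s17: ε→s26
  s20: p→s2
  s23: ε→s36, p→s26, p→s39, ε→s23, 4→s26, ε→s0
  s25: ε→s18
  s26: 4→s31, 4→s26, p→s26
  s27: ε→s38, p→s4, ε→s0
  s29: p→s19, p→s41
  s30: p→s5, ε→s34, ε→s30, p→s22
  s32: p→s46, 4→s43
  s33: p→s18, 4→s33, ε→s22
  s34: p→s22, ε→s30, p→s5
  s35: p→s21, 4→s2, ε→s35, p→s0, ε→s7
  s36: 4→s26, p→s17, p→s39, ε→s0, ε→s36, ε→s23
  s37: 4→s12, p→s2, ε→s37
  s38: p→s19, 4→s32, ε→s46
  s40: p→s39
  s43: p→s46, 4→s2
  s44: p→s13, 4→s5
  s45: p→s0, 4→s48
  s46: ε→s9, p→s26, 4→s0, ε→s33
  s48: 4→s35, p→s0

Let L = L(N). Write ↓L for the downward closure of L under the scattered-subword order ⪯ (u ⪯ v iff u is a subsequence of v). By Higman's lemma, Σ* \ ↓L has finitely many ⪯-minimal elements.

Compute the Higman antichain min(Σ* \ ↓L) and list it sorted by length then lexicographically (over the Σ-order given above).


|Q|=49, |F|=20, |δ|=104 (33 ε).
min D↑ (18 st, q0=0, F={11}): 0:4→1,p→2 1:4→3,p→4 2:4→5,p→6 3:4→7,p→8 4:4→8,p→9 5:4→10,p→6 6:4→6,p→11 7:4→12,p→13 8:4→13,p→9 9:4→11,p→11 10:4→14,p→15 11:4→11,p→11 12:4→6,p→16 13:4→16,p→9 14:4→17,p→15 15:4→9,p→11 16:4→6,p→9 17:4→6,p→15 [Hopcroft].
'ppp': N↓-sim [32, 27, 15, 7] end={s17,s18,s22,s26,s31,s33,s39} — reject; 3/3 single-dels accept.
'4pp4': N↓-sim [32, 30, 22, 12, 5] end={s18,s22,s26,s31,s33} ∉↓L; 4/4 deletions ∈↓L.
'44444p': run [32, 30, 27, 23, 19, 11, 7] end={s17,s18,s22,s26,s31,s33,s39} ∉↓L; 6/6 single-dels accept.
'p44p44': run [32, 27, 23, 21, 14, 10, 5] end={s18,s22,s26,s31,s33} ∉↓L; 6/6 del acc.
4 minimals (antichain).

A = [ppp, 4pp4, 44444p, p44p44].


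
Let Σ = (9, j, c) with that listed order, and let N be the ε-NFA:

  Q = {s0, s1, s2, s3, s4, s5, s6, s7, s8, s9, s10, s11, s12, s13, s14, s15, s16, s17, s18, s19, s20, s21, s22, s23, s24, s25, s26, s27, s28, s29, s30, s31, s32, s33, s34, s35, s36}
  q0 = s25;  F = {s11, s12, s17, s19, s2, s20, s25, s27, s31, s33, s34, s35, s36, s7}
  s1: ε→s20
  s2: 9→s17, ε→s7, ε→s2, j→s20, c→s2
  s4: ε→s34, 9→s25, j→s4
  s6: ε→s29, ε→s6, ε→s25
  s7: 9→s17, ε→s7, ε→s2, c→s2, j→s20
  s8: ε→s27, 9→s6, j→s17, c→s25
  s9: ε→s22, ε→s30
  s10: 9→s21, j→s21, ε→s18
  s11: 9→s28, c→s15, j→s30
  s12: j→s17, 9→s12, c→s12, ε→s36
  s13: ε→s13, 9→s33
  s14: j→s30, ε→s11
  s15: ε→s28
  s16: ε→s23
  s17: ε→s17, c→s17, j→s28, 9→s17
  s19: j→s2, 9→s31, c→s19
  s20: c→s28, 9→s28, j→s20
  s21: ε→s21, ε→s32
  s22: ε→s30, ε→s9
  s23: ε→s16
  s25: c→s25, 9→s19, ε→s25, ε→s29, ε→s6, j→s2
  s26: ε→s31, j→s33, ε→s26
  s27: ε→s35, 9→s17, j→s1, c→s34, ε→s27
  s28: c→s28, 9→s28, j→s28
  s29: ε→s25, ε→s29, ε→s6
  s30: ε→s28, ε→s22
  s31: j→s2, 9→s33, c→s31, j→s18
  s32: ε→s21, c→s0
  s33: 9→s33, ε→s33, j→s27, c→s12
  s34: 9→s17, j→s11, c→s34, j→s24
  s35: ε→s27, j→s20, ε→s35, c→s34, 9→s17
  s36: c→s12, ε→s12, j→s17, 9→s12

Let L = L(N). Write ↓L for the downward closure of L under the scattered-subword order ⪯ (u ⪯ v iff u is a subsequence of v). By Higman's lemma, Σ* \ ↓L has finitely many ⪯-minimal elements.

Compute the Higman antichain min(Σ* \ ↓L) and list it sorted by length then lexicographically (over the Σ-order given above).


min(Σ*\↓L) = [j9j, jj9, jjc, 999cjj].

|Q|=37, |F|=14, |δ|=99 (41 ε).
min D↑ (12 st, q0=0, F={7}): 0:9→1,j→2,c→0 1:9→3,j→2,c→1 2:9→4,j→5,c→2 3:9→6,j→2,c→3 4:9→4,j→7,c→4 5:9→7,j→5,c→7 6:9→6,j→8,c→9 7:9→7,j→7,c→7 8:9→4,j→5,c→10 9:9→9,j→4,c→9 10:9→4,j→11,c→10 11:9→7,j→7,c→7 [Hopcroft].
'j9j': run [24, 16, 2, 1] end={s28} ∉↓L; 3/3 deletions ∈↓L.
'jj9': run [24, 16, 9, 1] end={s28} — reject; 3/3 del acc.
'jjc': run [24, 16, 9, 2] end={s15,s28} rej; 3/3 del acc.
'999cjj': |S_i|=[24, 21, 20, 16, 11, 8, 4] end={s22,s28,s30,s9} — reject; 6/6 single-dels accept.
4 words, ⪯-incomp.


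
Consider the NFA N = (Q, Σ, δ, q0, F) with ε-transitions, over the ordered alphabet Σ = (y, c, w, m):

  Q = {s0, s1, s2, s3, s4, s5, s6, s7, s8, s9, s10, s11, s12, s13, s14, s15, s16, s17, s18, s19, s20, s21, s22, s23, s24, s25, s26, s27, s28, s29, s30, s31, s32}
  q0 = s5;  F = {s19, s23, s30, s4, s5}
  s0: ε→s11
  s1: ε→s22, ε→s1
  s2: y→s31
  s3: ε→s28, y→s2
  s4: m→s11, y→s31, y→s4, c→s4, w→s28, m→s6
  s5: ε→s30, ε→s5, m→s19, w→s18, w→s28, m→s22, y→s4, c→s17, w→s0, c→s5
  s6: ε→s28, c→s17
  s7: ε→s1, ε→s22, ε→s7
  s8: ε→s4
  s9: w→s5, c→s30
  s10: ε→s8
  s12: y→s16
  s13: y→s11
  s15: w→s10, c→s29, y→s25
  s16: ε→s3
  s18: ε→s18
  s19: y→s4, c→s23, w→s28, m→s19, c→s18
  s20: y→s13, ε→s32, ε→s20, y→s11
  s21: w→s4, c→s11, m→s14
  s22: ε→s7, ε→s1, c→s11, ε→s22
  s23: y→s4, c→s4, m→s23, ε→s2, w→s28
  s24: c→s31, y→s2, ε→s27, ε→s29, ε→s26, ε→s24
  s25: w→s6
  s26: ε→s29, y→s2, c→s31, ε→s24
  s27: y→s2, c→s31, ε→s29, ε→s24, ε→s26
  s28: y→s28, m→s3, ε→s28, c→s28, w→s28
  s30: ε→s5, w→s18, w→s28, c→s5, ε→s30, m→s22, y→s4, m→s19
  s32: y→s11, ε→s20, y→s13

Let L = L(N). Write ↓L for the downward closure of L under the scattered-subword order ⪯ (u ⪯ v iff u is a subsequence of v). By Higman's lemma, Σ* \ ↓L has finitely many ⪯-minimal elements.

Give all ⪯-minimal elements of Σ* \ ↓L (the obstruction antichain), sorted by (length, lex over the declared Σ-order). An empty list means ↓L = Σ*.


|Q|=33, |F|=5, |δ|=91 (33 ε).
min D↑ (5 st, q0=0, F={2}): 0:y→1,c→0,w→2,m→3 1:y→1,c→1,w→2,m→2 2:y→2,c→2,w→2,m→2 3:y→1,c→4,w→2,m→3 4:y→1,c→1,w→2,m→4.
'w': N↓-sim [17, 7] end={s0,s11,s18,s2,s28,s3,s31} rej; 1/1 single-dels accept.
'ym': N↓-sim [17, 8, 7] end={s11,s17,s2,s28,s3,s31,s6} rej; 2/2 deletions ∈↓L.
'mccm': N↓-sim [17, 14, 10, 8, 7] end={s11,s17,s2,s28,s3,s31,s6} — reject; 4/4 single-dels accept.
3 obstructions.

Antichain: [w, ym, mccm].


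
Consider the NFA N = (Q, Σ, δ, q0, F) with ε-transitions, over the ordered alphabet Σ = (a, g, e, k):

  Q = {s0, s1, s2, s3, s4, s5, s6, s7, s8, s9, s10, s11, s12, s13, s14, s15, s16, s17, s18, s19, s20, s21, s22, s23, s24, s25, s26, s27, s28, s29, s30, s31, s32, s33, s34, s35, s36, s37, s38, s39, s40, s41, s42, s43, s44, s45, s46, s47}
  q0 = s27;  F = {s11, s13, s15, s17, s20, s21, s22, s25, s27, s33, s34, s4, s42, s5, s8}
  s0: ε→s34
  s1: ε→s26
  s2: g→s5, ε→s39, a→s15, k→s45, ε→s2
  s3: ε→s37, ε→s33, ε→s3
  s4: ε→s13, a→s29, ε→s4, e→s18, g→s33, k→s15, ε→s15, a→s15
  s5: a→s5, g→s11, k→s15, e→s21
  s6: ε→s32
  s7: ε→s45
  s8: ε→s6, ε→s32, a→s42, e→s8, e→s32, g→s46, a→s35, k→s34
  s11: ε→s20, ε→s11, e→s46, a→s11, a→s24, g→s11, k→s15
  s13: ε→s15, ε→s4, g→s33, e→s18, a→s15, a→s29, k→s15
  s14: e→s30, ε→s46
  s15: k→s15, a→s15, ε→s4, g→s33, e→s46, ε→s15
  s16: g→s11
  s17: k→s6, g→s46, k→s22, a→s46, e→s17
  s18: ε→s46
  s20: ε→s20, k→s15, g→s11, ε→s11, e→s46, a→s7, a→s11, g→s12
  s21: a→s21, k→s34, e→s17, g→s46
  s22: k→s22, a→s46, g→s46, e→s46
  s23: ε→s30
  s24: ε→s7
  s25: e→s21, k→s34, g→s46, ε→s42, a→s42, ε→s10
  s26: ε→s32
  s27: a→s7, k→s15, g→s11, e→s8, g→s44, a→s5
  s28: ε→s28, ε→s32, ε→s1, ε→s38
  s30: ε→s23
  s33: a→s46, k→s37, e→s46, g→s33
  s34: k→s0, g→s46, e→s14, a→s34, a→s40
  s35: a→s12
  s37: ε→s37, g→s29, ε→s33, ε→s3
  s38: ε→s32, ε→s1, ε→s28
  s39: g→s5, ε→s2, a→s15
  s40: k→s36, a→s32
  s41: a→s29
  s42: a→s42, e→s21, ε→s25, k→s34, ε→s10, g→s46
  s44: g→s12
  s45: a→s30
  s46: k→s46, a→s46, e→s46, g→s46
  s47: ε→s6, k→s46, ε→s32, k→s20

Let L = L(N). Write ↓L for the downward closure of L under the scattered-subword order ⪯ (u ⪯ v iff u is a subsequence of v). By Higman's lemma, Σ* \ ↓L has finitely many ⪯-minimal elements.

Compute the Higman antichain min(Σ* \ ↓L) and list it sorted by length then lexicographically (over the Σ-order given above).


|Q|=48, |F|=15, |δ|=136 (45 ε).
min D↑ (12 st, q0=0, F={6}): 0:a→1,g→2,e→3,k→4 1:a→1,g→2,e→5,k→4 2:a→2,g→2,e→6,k→4 3:a→7,g→6,e→3,k→8 4:a→4,g→9,e→6,k→4 5:a→5,g→6,e→10,k→8 6:a→6,g→6,e→6,k→6 7:a→7,g→6,e→5,k→8 8:a→8,g→6,e→6,k→8 9:a→6,g→9,e→6,k→9 10:a→6,g→6,e→10,k→11 11:a→6,g→6,e→6,k→11.
'ge': |S_i|=[35, 18, 2] end={s18,s46} — reject; 2/2 del acc.
'eg': run [35, 20, 1] end={s46} ∉↓L; 2/2 deletions ∈↓L.
'ke': |S_i|=[35, 19, 5] end={s14,s18,s23,s30,s46} rej; 2/2 single-dels accept.
'kga': run [35, 19, 5, 1] end={s46} ∉↓L; 3/3 del acc.
'aeea': |S_i|=[35, 32, 14, 8, 1] end={s46} — reject; 4/4 del acc.
5 words, ⪯-incomp.

Antichain: [ge, eg, ke, kga, aeea].


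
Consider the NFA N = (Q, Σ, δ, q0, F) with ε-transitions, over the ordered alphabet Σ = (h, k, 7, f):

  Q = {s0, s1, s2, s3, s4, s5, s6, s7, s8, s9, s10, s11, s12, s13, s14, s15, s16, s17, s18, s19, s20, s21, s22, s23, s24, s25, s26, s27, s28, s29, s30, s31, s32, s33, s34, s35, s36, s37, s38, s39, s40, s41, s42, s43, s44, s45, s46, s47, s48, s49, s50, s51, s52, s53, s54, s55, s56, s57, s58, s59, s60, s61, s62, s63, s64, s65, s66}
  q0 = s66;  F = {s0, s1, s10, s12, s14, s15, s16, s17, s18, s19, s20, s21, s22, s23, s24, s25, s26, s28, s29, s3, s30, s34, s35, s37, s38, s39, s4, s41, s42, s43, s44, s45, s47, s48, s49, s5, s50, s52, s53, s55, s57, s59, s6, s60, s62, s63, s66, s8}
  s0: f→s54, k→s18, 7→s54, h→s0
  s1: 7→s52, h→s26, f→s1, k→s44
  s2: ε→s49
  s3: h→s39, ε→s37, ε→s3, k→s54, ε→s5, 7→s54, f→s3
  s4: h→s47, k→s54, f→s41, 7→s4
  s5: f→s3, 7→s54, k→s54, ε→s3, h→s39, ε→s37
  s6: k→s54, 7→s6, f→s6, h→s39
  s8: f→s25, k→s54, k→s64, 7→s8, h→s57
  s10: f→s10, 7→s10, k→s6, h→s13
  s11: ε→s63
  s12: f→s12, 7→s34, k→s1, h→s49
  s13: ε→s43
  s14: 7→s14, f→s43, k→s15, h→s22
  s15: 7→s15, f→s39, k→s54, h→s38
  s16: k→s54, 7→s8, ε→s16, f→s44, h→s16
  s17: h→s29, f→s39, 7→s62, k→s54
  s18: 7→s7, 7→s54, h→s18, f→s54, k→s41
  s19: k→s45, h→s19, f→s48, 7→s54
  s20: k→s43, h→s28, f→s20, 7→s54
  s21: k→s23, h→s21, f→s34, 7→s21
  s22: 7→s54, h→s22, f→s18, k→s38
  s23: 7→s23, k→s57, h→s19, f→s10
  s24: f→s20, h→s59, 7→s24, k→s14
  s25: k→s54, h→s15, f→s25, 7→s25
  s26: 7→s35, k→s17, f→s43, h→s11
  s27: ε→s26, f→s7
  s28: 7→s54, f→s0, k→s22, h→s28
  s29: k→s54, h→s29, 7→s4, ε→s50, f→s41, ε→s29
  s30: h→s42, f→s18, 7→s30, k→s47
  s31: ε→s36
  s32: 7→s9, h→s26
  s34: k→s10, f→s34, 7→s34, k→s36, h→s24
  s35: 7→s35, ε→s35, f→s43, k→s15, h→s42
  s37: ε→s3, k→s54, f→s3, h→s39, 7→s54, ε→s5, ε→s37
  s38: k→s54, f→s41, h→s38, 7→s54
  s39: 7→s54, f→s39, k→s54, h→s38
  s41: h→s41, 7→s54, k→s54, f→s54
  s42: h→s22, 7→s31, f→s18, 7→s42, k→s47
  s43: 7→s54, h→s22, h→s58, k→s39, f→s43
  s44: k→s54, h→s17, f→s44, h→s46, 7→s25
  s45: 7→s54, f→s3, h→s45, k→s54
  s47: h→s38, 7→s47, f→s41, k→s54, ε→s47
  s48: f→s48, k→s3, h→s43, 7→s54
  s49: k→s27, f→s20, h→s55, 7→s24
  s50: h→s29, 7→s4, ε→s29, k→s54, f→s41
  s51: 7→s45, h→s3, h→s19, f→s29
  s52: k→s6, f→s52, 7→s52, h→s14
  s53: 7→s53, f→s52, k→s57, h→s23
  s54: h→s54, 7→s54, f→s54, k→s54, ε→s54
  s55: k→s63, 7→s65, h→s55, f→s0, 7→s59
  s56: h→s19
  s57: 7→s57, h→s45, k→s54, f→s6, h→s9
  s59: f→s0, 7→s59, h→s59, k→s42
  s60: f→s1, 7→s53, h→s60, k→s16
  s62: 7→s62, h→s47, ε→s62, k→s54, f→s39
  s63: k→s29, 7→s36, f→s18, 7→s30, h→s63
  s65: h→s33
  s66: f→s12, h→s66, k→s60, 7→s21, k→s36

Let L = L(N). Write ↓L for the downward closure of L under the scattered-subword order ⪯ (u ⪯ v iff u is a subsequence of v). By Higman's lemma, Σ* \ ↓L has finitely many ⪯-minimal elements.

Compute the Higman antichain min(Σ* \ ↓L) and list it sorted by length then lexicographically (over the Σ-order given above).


Antichain: [kkk, 7kh7, fhf7, k7hh7, fhhff].

|Q|=67, |F|=48, |δ|=236 (21 ε).
min D↑ (46 st, q0=0, F={10}): 0:h→0,k→1,7→2,f→3 1:h→1,k→4,7→5,f→6 2:h→2,k→7,7→2,f→8 3:h→9,k→6,7→8,f→3 4:h→4,k→10,7→11,f→12 5:h→7,k→13,7→5,f→14 6:h→15,k→12,7→14,f→6 7:h→16,k→13,7→7,f→17 8:h→18,k→17,7→8,f→8 9:h→19,k→15,7→18,f→20 10:h→10,k→10,7→10,f→10 11:h→13,k→10,7→11,f→21 12:h→22,k→10,7→21,f→12 13:h→23,k→10,7→13,f→24 14:h→25,k→24,7→14,f→14 15:h→26,k→22,7→27,f→28 16:h→16,k→23,7→10,f→29 17:h→28,k→24,7→17,f→17 18:h→30,k→25,7→18,f→20 19:h→19,k→26,7→30,f→31 20:h→32,k→28,7→10,f→20 21:h→33,k→10,7→21,f→21 22:h→34,k→10,7→35,f→36 23:h→23,k→10,7→10,f→37 24:h→36,k→10,7→24,f→24 25:h→38,k→33,7→25,f→28 26:h→26,k→34,7→39,f→40 27:h→41,k→33,7→27,f→28 28:h→38,k→36,7→10,f→28 29:h→28,k→37,7→10,f→29 30:h→30,k→41,7→30,f→31 31:h→31,k→40,7→10,f→10 32:h→32,k→38,7→10,f→31 33:h→42,k→10,7→33,f→36 34:h→34,k→10,7→43,f→44 35:h→45,k→10,7→35,f→36 36:h→42,k→10,7→10,f→36 37:h→36,k→10,7→10,f→37 38:h→38,k→42,7→10,f→40 39:h→41,k→45,7→39,f→40 40:h→40,k→44,7→10,f→10 41:h→38,k→45,7→41,f→40 42:h→42,k→10,7→10,f→44 43:h→45,k→10,7→43,f→44 44:h→44,k→10,7→10,f→10 45:h→42,k→10,7→45,f→44.
'kkk': |S_i|=[61, 48, 24, 2] end={s54,s64} ∉↓L; 3/3 deletions ∈↓L.
'7kh7': |S_i|=[61, 45, 28, 17, 2] end={s54,s7} rej; 4/4 del acc.
'fhf7': N↓-sim [61, 49, 37, 12, 2] end={s54,s7} ∉↓L; 4/4 deletions ∈↓L.
'k7hh7': |S_i|=[61, 48, 36, 27, 17, 2] end={s54,s7} ∉↓L; 5/5 del acc.
'fhhff': N↓-sim [61, 49, 37, 23, 5, 1] end={s54} — reject; 5/5 single-dels accept.
5 obstructions.
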